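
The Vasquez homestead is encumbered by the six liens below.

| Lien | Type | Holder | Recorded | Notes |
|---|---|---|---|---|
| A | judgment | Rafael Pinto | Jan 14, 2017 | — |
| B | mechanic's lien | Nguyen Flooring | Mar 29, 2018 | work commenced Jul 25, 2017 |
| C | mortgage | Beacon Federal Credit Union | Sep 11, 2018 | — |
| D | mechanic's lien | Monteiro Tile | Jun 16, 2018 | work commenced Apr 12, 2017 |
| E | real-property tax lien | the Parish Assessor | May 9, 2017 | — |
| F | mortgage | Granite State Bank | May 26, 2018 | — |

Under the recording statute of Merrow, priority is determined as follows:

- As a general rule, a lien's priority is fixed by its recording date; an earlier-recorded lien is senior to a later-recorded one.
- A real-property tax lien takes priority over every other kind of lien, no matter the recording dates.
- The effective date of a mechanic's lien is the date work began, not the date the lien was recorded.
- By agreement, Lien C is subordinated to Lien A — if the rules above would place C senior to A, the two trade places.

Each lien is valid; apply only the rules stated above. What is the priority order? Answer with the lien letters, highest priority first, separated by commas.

E, A, D, B, F, C

First, effective dates: B relates back to Jul 25, 2017 (work commenced); D is treated as recorded Apr 12, 2017, the work-commencement date.
E is a real-property tax lien, so it outranks all other liens regardless of date.
The other liens, earliest effective date first: A (Jan 14, 2017), D (Apr 12, 2017), B (Jul 25, 2017), F (May 26, 2018), C (Sep 11, 2018).
C is already junior to A, so the subordination agreement changes nothing.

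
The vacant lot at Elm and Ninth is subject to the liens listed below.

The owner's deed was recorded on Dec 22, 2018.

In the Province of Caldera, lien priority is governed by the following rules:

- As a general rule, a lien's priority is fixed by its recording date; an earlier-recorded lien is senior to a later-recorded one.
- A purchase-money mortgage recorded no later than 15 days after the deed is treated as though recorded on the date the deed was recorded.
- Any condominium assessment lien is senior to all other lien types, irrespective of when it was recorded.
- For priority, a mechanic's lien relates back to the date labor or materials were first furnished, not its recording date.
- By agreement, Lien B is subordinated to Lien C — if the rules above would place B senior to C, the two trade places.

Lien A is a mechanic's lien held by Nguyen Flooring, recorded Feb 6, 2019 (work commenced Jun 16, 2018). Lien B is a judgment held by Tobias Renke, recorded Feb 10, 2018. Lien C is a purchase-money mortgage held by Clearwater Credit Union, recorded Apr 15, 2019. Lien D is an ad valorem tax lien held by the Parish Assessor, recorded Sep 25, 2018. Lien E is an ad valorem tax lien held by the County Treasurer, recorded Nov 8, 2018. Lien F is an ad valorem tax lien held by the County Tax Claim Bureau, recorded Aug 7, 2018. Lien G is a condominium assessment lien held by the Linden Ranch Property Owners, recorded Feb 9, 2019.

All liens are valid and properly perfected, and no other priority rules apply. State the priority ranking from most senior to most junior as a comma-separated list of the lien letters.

Effective dates after the stated exceptions: A relates back to Jun 16, 2018 (work commenced); C was recorded 114 days after the deed — beyond 15 days — so no relation-back applies.
G is a condominium assessment lien and takes priority over every other lien.
The other liens, earliest effective date first: B (Feb 10, 2018), A (Jun 16, 2018), F (Aug 7, 2018), D (Sep 25, 2018), E (Nov 8, 2018), C (Apr 15, 2019).
The subordination applies — B was senior to C — so B and C swap.

G, C, A, F, D, E, B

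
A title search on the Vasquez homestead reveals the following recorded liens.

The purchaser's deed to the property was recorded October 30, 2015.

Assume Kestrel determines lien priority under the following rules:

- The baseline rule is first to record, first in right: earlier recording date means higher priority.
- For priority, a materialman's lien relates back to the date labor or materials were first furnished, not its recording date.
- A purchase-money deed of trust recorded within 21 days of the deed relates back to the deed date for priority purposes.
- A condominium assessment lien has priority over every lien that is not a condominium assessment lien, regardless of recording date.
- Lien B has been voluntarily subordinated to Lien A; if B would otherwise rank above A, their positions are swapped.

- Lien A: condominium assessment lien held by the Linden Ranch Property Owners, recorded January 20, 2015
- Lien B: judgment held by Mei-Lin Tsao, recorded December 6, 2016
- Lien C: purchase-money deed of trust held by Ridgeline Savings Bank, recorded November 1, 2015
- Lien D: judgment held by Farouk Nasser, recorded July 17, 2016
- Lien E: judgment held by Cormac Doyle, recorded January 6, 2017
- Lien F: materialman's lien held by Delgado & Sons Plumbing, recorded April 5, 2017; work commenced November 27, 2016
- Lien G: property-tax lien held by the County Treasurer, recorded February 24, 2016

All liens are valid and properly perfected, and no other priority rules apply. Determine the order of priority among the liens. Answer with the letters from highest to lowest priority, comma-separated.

A, C, G, D, F, B, E

First, effective dates: C's effective date is the deed date, October 30, 2015; F is treated as recorded November 27, 2016, the work-commencement date.
A is a condominium assessment lien, so it outranks all other liens regardless of date.
Among the remaining liens, by effective date: C (October 30, 2015), G (February 24, 2016), D (July 17, 2016), F (November 27, 2016), B (December 6, 2016), E (January 6, 2017).
B already ranks below A; the subordination has no effect.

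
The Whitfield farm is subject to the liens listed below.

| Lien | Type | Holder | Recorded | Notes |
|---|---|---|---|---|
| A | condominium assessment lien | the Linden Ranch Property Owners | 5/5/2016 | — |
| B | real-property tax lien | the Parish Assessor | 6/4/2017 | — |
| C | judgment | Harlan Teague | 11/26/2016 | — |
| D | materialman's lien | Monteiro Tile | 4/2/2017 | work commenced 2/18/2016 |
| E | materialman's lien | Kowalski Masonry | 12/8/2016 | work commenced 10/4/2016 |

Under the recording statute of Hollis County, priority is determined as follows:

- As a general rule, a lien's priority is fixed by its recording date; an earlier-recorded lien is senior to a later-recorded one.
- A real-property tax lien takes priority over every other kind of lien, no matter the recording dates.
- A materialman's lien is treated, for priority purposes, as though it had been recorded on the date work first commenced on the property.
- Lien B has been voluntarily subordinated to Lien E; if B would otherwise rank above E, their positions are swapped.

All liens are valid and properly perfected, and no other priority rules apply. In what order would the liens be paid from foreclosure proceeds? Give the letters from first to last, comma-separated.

E, D, A, B, C

Adjusting effective dates: D's effective date is 2/18/2016, when work began; E is treated as recorded 10/4/2016, the work-commencement date.
As a real-property tax lien, B is senior to every other lien.
Ordering the rest by effective date: D (2/18/2016), A (5/5/2016), E (10/4/2016), C (11/26/2016).
Because B would otherwise rank above E, the subordination swaps them.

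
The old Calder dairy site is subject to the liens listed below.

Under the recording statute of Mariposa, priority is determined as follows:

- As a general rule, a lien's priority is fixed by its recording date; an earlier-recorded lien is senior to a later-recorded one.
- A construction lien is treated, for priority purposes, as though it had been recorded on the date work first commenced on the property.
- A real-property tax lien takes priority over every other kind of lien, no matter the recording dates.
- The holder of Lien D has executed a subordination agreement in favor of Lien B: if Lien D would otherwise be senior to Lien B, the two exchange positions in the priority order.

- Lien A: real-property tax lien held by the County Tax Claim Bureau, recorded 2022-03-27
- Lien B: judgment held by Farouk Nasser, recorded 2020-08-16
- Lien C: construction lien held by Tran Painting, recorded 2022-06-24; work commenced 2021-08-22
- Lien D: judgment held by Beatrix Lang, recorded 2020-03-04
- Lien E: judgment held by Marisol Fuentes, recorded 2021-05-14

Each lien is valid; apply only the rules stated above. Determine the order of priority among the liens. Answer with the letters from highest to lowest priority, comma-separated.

Effective dates after the stated exceptions: C is treated as recorded 2021-08-22, the work-commencement date.
A is a real-property tax lien and takes priority over every other lien.
Remaining liens by effective date: D (2020-03-04), B (2020-08-16), E (2021-05-14), C (2021-08-22).
D is senior to B before the subordination, so the two trade places.

A, B, D, E, C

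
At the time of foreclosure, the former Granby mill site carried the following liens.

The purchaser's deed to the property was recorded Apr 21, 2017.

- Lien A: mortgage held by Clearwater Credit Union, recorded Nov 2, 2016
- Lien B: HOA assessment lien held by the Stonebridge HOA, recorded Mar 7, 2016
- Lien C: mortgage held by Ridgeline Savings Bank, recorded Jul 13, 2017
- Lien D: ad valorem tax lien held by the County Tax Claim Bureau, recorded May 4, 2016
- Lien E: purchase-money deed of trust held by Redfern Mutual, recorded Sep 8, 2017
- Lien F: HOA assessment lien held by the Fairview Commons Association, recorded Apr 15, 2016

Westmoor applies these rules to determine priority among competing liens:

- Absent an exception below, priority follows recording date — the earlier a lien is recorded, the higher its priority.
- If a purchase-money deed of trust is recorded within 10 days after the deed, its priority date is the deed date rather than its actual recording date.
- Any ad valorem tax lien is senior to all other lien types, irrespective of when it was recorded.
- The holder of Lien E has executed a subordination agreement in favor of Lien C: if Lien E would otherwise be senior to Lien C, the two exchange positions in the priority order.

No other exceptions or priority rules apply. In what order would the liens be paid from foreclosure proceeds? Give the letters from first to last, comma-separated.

Effective dates after the stated exceptions: E missed the 10-day window (140 days after the deed), so its recording date stands.
D is an ad valorem tax lien, so it outranks all other liens regardless of date.
Remaining liens by effective date: B (Mar 7, 2016), F (Apr 15, 2016), A (Nov 2, 2016), C (Jul 13, 2017), E (Sep 8, 2017).
Since E is not senior to C, the subordination leaves the order unchanged.

D, B, F, A, C, E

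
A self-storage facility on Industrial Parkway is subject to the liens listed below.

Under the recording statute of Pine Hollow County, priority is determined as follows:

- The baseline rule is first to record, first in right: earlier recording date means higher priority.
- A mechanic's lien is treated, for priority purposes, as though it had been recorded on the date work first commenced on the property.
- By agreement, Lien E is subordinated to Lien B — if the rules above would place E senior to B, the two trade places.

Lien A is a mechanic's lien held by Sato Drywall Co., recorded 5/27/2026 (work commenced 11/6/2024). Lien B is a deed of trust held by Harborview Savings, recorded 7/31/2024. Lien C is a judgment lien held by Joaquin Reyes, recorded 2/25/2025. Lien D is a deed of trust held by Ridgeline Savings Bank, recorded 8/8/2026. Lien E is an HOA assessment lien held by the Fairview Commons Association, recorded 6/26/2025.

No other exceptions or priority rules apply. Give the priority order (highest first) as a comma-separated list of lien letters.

Adjusting effective dates: A relates back to 11/6/2024 (work commenced).
Ordering by effective date: B (7/31/2024), A (11/6/2024), C (2/25/2025), E (6/26/2025), D (8/8/2026).
Since E is not senior to B, the subordination leaves the order unchanged.

B, A, C, E, D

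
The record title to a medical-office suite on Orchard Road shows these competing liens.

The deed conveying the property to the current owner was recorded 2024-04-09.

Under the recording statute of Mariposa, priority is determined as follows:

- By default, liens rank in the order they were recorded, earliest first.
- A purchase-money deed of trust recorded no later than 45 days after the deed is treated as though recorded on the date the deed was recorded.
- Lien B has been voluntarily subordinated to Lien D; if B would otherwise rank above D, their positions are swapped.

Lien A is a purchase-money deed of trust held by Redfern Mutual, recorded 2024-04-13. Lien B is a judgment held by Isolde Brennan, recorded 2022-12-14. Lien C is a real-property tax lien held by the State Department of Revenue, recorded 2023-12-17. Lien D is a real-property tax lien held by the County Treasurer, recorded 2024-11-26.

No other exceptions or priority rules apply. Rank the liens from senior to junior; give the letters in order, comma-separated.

Adjusting effective dates: A relates back to the deed date 2024-04-09.
Sorted by effective date: B (2022-12-14), C (2023-12-17), A (2024-04-09), D (2024-11-26).
B is senior to D before the subordination, so the two trade places.

D, C, A, B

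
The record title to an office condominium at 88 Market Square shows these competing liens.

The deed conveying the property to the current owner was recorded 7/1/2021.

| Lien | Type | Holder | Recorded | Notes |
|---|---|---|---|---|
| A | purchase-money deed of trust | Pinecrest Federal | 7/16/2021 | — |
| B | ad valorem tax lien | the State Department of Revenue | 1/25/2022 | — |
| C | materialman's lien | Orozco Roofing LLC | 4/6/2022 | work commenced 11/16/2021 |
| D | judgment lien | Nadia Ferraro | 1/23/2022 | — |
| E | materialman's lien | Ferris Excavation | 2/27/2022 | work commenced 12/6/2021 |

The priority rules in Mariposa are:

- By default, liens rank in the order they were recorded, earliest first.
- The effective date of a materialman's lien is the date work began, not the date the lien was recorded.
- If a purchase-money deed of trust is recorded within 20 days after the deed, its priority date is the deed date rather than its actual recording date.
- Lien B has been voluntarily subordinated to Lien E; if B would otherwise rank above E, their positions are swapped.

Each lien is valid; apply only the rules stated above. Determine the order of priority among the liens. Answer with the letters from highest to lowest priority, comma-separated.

A, C, E, D, B

First, effective dates: A's effective date is the deed date, 7/1/2021; C relates back to 11/16/2021 (work commenced); E is treated as recorded 12/6/2021, the work-commencement date.
Sorted by effective date: A (7/1/2021), C (11/16/2021), E (12/6/2021), D (1/23/2022), B (1/25/2022).
Since B is not senior to E, the subordination leaves the order unchanged.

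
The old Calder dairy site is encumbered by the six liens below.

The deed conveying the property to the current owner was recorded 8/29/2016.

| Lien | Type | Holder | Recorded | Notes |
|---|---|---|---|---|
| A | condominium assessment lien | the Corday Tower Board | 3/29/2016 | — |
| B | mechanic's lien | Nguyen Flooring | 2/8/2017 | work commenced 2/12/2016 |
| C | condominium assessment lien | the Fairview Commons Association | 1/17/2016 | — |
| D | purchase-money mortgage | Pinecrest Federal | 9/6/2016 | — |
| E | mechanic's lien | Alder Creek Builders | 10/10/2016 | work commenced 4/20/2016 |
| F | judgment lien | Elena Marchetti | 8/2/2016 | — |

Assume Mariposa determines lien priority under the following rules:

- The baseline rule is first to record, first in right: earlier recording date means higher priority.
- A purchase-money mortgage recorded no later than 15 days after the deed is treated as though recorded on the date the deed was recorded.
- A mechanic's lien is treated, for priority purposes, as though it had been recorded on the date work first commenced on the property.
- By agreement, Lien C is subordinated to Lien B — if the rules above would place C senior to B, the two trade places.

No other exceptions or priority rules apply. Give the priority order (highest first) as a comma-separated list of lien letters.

Adjusting effective dates: B's effective date is 2/12/2016, when work began; D's effective date is the deed date, 8/29/2016; E is treated as recorded 4/20/2016, the work-commencement date.
Sorted by effective date: C (1/17/2016), B (2/12/2016), A (3/29/2016), E (4/20/2016), F (8/2/2016), D (8/29/2016).
Because C would otherwise rank above B, the subordination swaps them.

B, C, A, E, F, D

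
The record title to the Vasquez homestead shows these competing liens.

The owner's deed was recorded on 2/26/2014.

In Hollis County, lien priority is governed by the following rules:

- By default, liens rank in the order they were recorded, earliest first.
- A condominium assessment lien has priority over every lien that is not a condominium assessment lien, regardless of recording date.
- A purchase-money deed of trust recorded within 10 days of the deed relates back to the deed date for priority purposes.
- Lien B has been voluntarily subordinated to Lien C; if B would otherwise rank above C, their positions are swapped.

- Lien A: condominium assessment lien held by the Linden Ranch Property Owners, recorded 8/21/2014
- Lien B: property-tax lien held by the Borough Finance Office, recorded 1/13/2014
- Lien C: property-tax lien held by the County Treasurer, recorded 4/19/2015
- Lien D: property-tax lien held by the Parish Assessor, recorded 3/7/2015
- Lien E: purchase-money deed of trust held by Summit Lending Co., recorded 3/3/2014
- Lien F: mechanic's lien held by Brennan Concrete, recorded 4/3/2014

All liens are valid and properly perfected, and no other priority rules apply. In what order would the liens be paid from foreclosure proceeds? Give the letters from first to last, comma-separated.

A, C, E, F, D, B

Adjusting effective dates: E relates back to the deed date 2/26/2014.
A is a condominium assessment lien and takes priority over every other lien.
Ordering the rest by effective date: B (1/13/2014), E (2/26/2014), F (4/3/2014), D (3/7/2015), C (4/19/2015).
B would otherwise be senior to C, so under the subordination agreement B and C exchange positions.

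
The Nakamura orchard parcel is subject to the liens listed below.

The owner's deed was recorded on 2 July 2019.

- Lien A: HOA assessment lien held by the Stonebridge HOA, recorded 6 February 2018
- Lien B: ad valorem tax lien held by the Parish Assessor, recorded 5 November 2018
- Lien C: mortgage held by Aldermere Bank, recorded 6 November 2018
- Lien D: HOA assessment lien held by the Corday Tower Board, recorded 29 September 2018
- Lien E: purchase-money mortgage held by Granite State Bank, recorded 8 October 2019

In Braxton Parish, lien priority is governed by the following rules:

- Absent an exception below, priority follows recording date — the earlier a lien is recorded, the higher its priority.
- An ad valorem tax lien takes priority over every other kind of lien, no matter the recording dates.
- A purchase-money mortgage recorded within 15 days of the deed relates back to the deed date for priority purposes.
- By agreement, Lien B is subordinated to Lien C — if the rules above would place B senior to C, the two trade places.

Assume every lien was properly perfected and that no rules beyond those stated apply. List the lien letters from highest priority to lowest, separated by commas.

Adjusting effective dates: E was recorded 98 days after the deed — beyond 15 days — so no relation-back applies.
B is an ad valorem tax lien and takes priority over every other lien.
Remaining liens by effective date: A (6 February 2018), D (29 September 2018), C (6 November 2018), E (8 October 2019).
B is senior to C before the subordination, so the two trade places.

C, A, D, B, E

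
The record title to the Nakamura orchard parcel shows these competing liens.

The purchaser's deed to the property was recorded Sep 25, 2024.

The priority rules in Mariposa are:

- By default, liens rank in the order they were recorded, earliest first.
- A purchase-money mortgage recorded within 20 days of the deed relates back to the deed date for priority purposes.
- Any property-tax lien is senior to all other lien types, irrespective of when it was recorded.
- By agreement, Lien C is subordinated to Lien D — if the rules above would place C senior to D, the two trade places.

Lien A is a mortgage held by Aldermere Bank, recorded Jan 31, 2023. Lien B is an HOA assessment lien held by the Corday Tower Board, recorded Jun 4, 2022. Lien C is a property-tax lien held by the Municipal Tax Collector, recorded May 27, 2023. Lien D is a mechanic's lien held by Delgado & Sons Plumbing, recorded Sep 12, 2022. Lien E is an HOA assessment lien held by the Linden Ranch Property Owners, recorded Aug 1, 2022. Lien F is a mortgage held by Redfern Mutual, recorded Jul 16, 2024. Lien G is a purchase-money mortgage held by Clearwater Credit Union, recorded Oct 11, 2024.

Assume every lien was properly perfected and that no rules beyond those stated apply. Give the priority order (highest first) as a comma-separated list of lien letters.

D, B, E, C, A, F, G

Adjusting effective dates: G's effective date is the deed date, Sep 25, 2024.
As a property-tax lien, C is senior to every other lien.
Among the remaining liens, by effective date: B (Jun 4, 2022), E (Aug 1, 2022), D (Sep 12, 2022), A (Jan 31, 2023), F (Jul 16, 2024), G (Sep 25, 2024).
C would otherwise be senior to D, so under the subordination agreement C and D exchange positions.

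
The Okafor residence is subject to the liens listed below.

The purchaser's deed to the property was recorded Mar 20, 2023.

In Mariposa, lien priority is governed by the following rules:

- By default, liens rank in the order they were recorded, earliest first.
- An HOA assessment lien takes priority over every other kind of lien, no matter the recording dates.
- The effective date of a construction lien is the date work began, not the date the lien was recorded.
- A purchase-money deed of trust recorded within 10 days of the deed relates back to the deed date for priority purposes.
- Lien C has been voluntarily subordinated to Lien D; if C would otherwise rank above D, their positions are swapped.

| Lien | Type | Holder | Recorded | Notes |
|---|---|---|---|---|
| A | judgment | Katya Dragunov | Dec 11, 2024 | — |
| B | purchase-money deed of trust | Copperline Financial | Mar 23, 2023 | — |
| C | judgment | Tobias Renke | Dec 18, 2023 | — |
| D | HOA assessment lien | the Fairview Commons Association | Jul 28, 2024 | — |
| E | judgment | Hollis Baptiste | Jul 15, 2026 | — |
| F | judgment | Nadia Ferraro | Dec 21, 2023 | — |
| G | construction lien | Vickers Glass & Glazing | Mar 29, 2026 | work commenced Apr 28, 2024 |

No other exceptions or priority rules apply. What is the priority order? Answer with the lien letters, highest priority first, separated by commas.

Effective dates after the stated exceptions: B was recorded within the 10-day window, so its effective date is the deed date Mar 20, 2023; G is treated as recorded Apr 28, 2024, the work-commencement date.
As an HOA assessment lien, D is senior to every other lien.
The other liens, earliest effective date first: B (Mar 20, 2023), C (Dec 18, 2023), F (Dec 21, 2023), G (Apr 28, 2024), A (Dec 11, 2024), E (Jul 15, 2026).
Since C is not senior to D, the subordination leaves the order unchanged.

D, B, C, F, G, A, E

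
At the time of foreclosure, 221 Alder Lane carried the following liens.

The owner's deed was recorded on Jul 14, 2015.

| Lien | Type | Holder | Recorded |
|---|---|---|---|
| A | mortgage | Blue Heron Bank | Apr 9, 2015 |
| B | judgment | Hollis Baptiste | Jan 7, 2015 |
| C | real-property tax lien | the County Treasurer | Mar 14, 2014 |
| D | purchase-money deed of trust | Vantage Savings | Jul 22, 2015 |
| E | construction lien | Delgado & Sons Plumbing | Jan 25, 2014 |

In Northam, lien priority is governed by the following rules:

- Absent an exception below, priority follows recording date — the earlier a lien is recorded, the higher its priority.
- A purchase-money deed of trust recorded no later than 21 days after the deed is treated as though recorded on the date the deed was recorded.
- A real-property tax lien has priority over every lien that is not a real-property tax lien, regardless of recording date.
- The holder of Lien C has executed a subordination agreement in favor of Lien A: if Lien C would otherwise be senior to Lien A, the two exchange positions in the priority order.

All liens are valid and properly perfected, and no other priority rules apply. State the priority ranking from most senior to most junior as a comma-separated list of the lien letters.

A, E, B, C, D

First, effective dates: D's effective date is the deed date, Jul 14, 2015.
C is a real-property tax lien and takes priority over every other lien.
Among the remaining liens, by effective date: E (Jan 25, 2014), B (Jan 7, 2015), A (Apr 9, 2015), D (Jul 14, 2015).
The subordination applies — C was senior to A — so C and A swap.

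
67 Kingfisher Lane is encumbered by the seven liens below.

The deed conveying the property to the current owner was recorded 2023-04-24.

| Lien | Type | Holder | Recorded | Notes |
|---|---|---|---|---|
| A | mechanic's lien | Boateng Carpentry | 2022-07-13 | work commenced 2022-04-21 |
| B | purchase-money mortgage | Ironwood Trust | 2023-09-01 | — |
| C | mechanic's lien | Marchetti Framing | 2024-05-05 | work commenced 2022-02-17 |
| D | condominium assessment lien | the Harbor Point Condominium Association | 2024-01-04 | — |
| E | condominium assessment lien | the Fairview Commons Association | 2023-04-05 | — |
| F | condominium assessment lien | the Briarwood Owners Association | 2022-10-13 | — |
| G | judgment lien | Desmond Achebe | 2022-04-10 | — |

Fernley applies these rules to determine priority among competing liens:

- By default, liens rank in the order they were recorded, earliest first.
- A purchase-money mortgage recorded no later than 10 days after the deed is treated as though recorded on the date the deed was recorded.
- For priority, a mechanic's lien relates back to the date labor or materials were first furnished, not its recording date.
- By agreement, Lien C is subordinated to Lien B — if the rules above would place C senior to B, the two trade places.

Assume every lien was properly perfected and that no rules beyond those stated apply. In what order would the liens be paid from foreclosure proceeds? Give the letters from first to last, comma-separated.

Effective dates: A is treated as recorded 2022-04-21, the work-commencement date; B was recorded 130 days after the deed, outside the 10-day window, so it keeps its recording date; C's effective date is 2022-02-17, when work began.
Ordering by effective date: C (2022-02-17), G (2022-04-10), A (2022-04-21), F (2022-10-13), E (2023-04-05), B (2023-09-01), D (2024-01-04).
Because C would otherwise rank above B, the subordination swaps them.

B, G, A, F, E, C, D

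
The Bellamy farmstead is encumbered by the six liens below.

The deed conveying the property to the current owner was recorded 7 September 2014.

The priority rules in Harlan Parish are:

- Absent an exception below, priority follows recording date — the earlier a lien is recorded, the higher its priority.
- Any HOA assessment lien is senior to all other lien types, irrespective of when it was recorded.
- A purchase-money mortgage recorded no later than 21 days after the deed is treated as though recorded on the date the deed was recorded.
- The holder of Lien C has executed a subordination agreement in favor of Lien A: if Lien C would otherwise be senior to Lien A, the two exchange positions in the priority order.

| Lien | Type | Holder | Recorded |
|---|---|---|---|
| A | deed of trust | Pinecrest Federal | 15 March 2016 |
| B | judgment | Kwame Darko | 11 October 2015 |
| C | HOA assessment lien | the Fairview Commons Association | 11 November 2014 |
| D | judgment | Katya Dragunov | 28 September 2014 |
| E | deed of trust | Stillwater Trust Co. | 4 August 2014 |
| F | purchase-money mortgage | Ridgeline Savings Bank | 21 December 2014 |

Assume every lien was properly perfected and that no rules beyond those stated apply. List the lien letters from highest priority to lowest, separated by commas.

Effective dates: F was recorded 105 days after the deed — beyond 21 days — so no relation-back applies.
As an HOA assessment lien, C is senior to every other lien.
The other liens, earliest effective date first: E (4 August 2014), D (28 September 2014), F (21 December 2014), B (11 October 2015), A (15 March 2016).
The subordination applies — C was senior to A — so C and A swap.

A, E, D, F, B, C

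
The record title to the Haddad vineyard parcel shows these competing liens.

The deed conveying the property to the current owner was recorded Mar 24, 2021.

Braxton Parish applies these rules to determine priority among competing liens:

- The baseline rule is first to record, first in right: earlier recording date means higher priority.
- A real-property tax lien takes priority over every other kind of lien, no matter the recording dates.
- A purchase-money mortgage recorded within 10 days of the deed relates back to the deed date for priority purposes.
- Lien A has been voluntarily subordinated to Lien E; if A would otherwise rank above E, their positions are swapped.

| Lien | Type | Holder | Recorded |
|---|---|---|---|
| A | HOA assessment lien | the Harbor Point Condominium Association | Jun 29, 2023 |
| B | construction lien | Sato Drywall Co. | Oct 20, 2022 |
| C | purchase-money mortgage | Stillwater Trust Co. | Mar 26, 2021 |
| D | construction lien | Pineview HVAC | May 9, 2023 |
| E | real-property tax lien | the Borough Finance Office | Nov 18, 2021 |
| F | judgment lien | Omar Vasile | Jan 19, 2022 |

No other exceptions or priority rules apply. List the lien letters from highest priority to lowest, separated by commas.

E, C, F, B, D, A

Effective dates after the stated exceptions: C's effective date is the deed date, Mar 24, 2021.
E, as a real-property tax lien, has superpriority and ranks first.
Among the remaining liens, by effective date: C (Mar 24, 2021), F (Jan 19, 2022), B (Oct 20, 2022), D (May 9, 2023), A (Jun 29, 2023).
A is already junior to E, so the subordination agreement changes nothing.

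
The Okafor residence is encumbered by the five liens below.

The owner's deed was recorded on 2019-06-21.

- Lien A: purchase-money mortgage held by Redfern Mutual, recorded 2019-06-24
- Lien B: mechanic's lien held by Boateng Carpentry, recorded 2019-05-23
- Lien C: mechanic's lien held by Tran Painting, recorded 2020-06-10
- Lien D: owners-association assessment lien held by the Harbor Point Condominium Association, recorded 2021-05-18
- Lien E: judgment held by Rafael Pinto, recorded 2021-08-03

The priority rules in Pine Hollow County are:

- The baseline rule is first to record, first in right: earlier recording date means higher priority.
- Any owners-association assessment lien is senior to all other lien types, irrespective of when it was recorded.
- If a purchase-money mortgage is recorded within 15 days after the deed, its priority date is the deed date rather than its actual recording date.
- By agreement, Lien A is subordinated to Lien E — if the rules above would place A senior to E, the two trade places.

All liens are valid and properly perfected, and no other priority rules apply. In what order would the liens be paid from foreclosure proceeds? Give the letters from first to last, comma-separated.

First, effective dates: A's effective date is the deed date, 2019-06-21.
D is an owners-association assessment lien, so it outranks all other liens regardless of date.
Ordering the rest by effective date: B (2019-05-23), A (2019-06-21), C (2020-06-10), E (2021-08-03).
Because A would otherwise rank above E, the subordination swaps them.

D, B, E, C, A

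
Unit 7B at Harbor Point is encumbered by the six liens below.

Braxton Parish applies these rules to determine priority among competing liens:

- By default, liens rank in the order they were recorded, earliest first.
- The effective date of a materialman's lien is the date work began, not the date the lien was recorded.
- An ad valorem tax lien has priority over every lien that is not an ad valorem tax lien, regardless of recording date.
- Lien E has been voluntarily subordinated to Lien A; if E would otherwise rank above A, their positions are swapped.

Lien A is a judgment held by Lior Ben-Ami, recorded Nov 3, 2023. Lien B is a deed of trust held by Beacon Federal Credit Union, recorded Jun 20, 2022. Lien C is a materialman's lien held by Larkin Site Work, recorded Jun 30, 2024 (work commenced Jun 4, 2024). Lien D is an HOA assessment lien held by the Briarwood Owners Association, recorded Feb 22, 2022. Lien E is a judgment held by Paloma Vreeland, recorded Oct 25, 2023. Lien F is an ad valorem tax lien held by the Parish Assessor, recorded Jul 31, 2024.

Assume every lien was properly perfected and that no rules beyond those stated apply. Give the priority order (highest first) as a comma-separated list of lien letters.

First, effective dates: C is treated as recorded Jun 4, 2024, the work-commencement date.
F is an ad valorem tax lien and takes priority over every other lien.
Ordering the rest by effective date: D (Feb 22, 2022), B (Jun 20, 2022), E (Oct 25, 2023), A (Nov 3, 2023), C (Jun 4, 2024).
E would otherwise be senior to A, so under the subordination agreement E and A exchange positions.

F, D, B, A, E, C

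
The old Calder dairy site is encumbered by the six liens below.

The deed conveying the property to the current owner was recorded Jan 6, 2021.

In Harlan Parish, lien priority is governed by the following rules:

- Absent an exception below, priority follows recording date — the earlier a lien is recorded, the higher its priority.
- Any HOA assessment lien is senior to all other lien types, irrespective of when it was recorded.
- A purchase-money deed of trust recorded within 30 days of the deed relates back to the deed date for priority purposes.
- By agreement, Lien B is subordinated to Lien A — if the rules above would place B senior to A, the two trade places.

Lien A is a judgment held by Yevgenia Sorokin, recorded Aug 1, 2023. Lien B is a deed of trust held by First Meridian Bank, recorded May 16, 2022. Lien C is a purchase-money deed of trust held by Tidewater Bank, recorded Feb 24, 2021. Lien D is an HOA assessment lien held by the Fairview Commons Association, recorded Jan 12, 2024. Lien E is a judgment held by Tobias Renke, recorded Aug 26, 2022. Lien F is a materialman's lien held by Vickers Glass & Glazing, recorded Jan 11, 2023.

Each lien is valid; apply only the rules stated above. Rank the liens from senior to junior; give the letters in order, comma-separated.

Effective dates: C was recorded 49 days after the deed, outside the 30-day window, so it keeps its recording date.
D, as an HOA assessment lien, has superpriority and ranks first.
The other liens, earliest effective date first: C (Feb 24, 2021), B (May 16, 2022), E (Aug 26, 2022), F (Jan 11, 2023), A (Aug 1, 2023).
B would otherwise be senior to A, so under the subordination agreement B and A exchange positions.

D, C, A, E, F, B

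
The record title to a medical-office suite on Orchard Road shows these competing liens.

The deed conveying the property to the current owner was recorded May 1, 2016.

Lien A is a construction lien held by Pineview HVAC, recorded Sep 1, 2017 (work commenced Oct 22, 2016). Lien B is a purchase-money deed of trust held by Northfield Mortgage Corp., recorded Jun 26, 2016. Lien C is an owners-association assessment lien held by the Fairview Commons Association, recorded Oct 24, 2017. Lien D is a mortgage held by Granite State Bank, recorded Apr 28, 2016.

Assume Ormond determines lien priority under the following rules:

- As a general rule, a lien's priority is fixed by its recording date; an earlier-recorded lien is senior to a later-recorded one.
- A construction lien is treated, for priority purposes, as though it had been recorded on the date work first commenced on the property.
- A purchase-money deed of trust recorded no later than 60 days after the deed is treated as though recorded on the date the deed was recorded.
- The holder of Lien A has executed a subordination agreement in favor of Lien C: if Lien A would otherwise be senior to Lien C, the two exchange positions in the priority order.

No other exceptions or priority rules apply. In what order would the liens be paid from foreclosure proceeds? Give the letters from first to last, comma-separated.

First, effective dates: A's effective date is Oct 22, 2016, when work began; B relates back to the deed date May 1, 2016.
Ordering by effective date: D (Apr 28, 2016), B (May 1, 2016), A (Oct 22, 2016), C (Oct 24, 2017).
The subordination applies — A was senior to C — so A and C swap.

D, B, C, A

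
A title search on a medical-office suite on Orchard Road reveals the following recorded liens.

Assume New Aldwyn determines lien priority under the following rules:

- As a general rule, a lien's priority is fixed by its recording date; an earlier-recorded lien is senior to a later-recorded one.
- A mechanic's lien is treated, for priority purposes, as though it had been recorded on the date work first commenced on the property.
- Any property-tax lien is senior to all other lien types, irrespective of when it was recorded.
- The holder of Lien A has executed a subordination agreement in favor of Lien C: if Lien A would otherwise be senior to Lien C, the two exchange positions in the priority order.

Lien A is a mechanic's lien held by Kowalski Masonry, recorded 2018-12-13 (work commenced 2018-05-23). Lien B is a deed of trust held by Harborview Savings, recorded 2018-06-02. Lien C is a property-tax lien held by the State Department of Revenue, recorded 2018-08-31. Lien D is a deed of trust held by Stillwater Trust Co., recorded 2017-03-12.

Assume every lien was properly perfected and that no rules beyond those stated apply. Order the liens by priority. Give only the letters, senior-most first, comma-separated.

C, D, A, B

Effective dates: A is treated as recorded 2018-05-23, the work-commencement date.
As a property-tax lien, C is senior to every other lien.
Among the remaining liens, by effective date: D (2017-03-12), A (2018-05-23), B (2018-06-02).
A is already junior to C, so the subordination agreement changes nothing.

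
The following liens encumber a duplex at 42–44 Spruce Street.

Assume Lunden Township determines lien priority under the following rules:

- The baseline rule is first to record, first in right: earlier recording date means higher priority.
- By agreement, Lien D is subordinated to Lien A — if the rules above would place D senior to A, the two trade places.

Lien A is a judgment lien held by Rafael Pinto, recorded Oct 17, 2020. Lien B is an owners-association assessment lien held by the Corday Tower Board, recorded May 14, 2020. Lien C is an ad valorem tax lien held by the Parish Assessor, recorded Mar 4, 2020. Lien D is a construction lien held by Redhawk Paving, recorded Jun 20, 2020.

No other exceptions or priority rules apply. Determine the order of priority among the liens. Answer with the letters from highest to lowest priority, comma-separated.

By effective date: C (Mar 4, 2020), B (May 14, 2020), D (Jun 20, 2020), A (Oct 17, 2020).
D is senior to A before the subordination, so the two trade places.

C, B, A, D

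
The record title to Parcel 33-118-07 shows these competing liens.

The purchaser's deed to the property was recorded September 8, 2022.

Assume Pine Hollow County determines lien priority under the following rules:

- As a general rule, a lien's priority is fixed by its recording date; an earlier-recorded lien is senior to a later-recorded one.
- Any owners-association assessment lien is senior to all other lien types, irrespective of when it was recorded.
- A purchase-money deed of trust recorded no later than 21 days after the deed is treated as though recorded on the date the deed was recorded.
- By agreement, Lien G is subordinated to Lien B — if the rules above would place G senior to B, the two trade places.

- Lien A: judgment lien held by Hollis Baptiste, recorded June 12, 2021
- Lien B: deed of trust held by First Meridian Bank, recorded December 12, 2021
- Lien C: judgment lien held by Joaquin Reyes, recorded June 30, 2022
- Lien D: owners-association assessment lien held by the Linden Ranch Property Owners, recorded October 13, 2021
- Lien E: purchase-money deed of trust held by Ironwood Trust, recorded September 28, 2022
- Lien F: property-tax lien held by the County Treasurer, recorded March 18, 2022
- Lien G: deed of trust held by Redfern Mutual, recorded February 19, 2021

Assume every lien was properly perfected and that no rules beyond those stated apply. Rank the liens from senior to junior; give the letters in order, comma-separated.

Effective dates: E was recorded within the 21-day window, so its effective date is the deed date September 8, 2022.
D is an owners-association assessment lien and takes priority over every other lien.
Ordering the rest by effective date: G (February 19, 2021), A (June 12, 2021), B (December 12, 2021), F (March 18, 2022), C (June 30, 2022), E (September 8, 2022).
G would otherwise be senior to B, so under the subordination agreement G and B exchange positions.

D, B, A, G, F, C, E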